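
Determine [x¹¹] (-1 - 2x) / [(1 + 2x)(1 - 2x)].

The denominator gives the recurrence a_n = 4a_(n−2) for n ≥ 3; the numerator fixes a_0 = -1, a_1 = -2, a_2 = -4.
Iterating: -1, -2, -4, -8, -16, -32, -64, -128, -256, -512, -1024, -2048, so a_11 = -2048.

-2048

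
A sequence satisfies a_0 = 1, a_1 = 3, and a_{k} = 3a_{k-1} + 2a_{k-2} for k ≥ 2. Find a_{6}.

1763

The ordinary generating function has denominator 1 - 3x - 2x^2.
Iterating the recurrence: a_0,…,a_{6} = 1, 3, 11, 39, 139, 495, 1763.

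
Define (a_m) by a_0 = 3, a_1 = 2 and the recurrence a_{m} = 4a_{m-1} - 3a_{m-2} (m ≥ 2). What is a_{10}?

-29521

The ordinary generating function has denominator 1 - 4t + 3t^2.
Iterating the recurrence: a_0,…,a_{10} = 3, 2, -1, -10, -37, -118, -361, -1090, -3277, -9838, -29521.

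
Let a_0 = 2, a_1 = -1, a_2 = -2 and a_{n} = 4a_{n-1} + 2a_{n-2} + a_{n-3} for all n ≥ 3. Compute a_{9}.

-67732

The ordinary generating function has denominator 1 - 4y - 2y^2 - y^3.
Iterating the recurrence: a_0,…,a_{9} = 2, -1, -2, -8, -37, -166, -746, -3353, -15070, -67732.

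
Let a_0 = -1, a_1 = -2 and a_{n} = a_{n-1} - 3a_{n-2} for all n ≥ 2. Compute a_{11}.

-413

The ordinary generating function has denominator 1 - x + 3x^2.
Iterating the recurrence: a_0,…,a_{11} = -1, -2, 1, 7, 4, -17, -29, 22, 109, 43, -284, -413.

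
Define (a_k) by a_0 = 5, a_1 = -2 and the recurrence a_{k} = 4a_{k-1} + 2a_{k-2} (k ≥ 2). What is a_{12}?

3041600

The ordinary generating function has denominator 1 - 4z - 2z^2.
Iterating the recurrence: a_0,…,a_{12} = 5, -2, 2, 4, 20, 88, 392, 1744, 7760, 34528, 153632, 683584, 3041600.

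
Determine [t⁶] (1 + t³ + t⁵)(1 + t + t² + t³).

2

(1 + t³ + t⁵) has coefficients 1,0,0,1,0,1 for degrees 0…5.
(1 + t + t² + t³) has coefficients 1,1,1,1,0,0,0 for degrees 0…6.
[t⁶] = 1·0 + 1·1 + 1·1 = 2.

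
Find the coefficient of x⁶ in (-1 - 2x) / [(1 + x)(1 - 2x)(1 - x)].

-169

Partial fractions give a closed form: a_n = (1/6)·(-1)^n + (-8/3)·2^n + (3/2)·1^n.
At n = 6: a_6 = -169.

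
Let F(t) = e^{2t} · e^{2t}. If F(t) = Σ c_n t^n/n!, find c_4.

256

The EGF product rule gives c_4 = Σ_{k_1+k_2=4} C(4; k_1,k_2) · ∏ g_i(k_i), where e^{2t} gives (2)^k; e^{2t} gives (2)^k.
g_1(k) for k = 0…4: 1, 2, 4, 8, 16.
g_2(k) for k = 0…4: 1, 2, 4, 8, 16.
c_4 = Σ_k C(4,k)·g_1(k)·g_2(4−k) = 1·1·16 + 4·2·8 + 6·4·4 + 4·8·2 + 1·16·1 = 16 + 64 + 96 + 64 + 16 = 256.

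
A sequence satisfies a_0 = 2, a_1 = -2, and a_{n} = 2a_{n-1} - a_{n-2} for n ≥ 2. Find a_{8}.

The ordinary generating function has denominator 1 - 2y + y^2.
Iterating the recurrence: a_0,…,a_{8} = 2, -2, -6, -10, -14, -18, -22, -26, -30.

-30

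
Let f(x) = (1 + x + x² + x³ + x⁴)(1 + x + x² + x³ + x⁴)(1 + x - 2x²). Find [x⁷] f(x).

(1 + x + x² + x³ + x⁴) has coefficients 1,1,1,1,1 for degrees 0…4.
(1 + x + x² + x³ + x⁴) has coefficients 1,1,1,1,1,0,0,0 for degrees 0…7.
Finally multiplying by (1 + x - 2x²), the product of all factors after the first has coefficients 1,2,0,0,0,-1,-2,0 for degrees 0…7.
[x⁷] = 1·0 + 1·(-2) + 1·(-1) + 1·0 + 1·0 = -3.

-3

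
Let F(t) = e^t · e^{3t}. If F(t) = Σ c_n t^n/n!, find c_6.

4096

The EGF product rule gives c_6 = Σ_{k_1+k_2=6} C(6; k_1,k_2) · ∏ g_i(k_i), where e^t gives (1)^k; e^{3t} gives (3)^k.
g_1(k) for k = 0…6: 1, 1, 1, 1, 1, 1, 1.
g_2(k) for k = 0…6: 1, 3, 9, 27, 81, 243, 729.
c_6 = Σ_k C(6,k)·g_1(k)·g_2(6−k) = 1·1·729 + 6·1·243 + 15·1·81 + 20·1·27 + 15·1·9 + 6·1·3 + 1·1·1 = 729 + 1458 + 1215 + 540 + 135 + 18 + 1 = 4096.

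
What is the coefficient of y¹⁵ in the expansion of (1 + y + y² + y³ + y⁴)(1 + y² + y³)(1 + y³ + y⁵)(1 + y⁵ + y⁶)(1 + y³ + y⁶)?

34

(1 + y + y² + y³ + y⁴) has coefficients 1,1,1,1,1 for degrees 0…4.
(1 + y² + y³) has coefficients 1,0,1,1,0,0,0,0,0,0,0,0,0,0,0,0 for degrees 0…15.
Multiplying by (1 + y³ + y⁵) gives running coefficients 1,0,1,2,0,2,1,1,1,0,0,0,0,0,0,0 for degrees 0…15.
Multiplying by (1 + y⁵ + y⁶) gives running coefficients 1,0,1,2,0,3,2,2,4,2,2,3,2,2,1,0 for degrees 0…15.
Finally multiplying by (1 + y³ + y⁶), the product of all factors after the first has coefficients 1,0,1,3,0,4,5,2,8,6,4,10,6,6,8,4 for degrees 0…15.
[y¹⁵] = 1·4 + 1·8 + 1·6 + 1·6 + 1·10 = 34.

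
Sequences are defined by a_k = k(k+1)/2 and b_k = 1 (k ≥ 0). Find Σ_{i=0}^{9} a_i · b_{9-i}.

165

Write out a_i and b_{9-i} for i = 0,…,9 and sum the products.
Σ = 0·1 + 1·1 + 3·1 + 6·1 + 10·1 + 15·1 + 21·1 + 28·1 + 36·1 + 45·1 = 165.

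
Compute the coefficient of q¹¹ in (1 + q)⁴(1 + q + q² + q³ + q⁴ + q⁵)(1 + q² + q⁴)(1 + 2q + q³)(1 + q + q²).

348

(1 + q)⁴ has coefficients 1,4,6,4,1 for degrees 0…4.
(1 + q + q² + q³ + q⁴ + q⁵) has coefficients 1,1,1,1,1,1,0,0,0,0,0,0 for degrees 0…11.
Multiplying by (1 + q² + q⁴) gives running coefficients 1,1,2,2,3,3,2,2,1,1,0,0 for degrees 0…11.
Multiplying by (1 + 2q + q³) gives running coefficients 1,3,4,7,8,11,10,9,8,5,4,1 for degrees 0…11.
Finally multiplying by (1 + q + q²), the product of all factors after the first has coefficients 1,4,8,14,19,26,29,30,27,22,17,10 for degrees 0…11.
[q¹¹] = 1·10 + 4·17 + 6·22 + 4·27 + 1·30 = 348.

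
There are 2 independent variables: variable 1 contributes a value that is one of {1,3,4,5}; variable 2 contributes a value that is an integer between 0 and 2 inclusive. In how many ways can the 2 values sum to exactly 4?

The generating function for the choices is (z + z^3 + z^4 + z^5)·(1 + z + z^2); the count is [z^4].
(z + z^3 + z^4 + z^5) has coefficients 0,1,0,1,1 for degrees 0…4.
(1 + z + z^2) has coefficients 1,1,1,0,0 for degrees 0…4.
[z^4] = 1·0 + 1·1 + 1·1 = 2.

2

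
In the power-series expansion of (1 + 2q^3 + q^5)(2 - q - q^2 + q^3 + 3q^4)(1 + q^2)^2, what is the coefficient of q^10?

(1 + 2q^3 + q^5) has coefficients 1,0,0,2,0,1 for degrees 0…5.
(2 - q - q^2 + q^3 + 3q^4) has coefficients 2,-1,-1,1,3,0,0,0,0,0,0 for degrees 0…10.
Finally multiplying by (1 + q^2)^2, the product of all factors after the first has coefficients 2,-1,3,-1,3,1,5,1,3,0,0 for degrees 0…10.
[q^10] = 1·0 + 2·1 + 1·1 = 3.

3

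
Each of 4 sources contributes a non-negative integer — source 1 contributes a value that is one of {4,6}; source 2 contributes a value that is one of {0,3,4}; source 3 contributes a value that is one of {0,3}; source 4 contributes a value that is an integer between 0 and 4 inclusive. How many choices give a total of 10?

8

The generating function for the choices is (q⁴ + q⁶)·(1 + q³ + q⁴)·(1 + q³)·(1 + q + q² + q³ + q⁴); the count is [q¹⁰].
(q⁴ + q⁶) has coefficients 0,0,0,0,1,0,1 for degrees 0…6.
(1 + q³ + q⁴) has coefficients 1,0,0,1,1,0,0,0,0,0,0 for degrees 0…10.
Multiplying by (1 + q³) gives running coefficients 1,0,0,2,1,0,1,1,0,0,0 for degrees 0…10.
Finally multiplying by (1 + q + q² + q³ + q⁴), the product of all factors after the first has coefficients 1,1,1,3,4,3,4,5,3,2,2 for degrees 0…10.
[q¹⁰] = 1·4 + 1·4 = 8.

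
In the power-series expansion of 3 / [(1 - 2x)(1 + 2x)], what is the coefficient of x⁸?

768

The denominator gives the recurrence a_n = 4a_(n−2) for n ≥ 2; the numerator fixes a_0 = 3, a_1 = 0.
Iterating: 3, 0, 12, 0, 48, 0, 192, 0, 768, so a_8 = 768.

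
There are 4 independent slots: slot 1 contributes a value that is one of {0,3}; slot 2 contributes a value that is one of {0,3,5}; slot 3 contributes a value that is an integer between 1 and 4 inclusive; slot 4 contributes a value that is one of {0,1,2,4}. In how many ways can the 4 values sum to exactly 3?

The generating function for the choices is (1 + q^3)·(1 + q^3 + q^5)·(q + q^2 + q^3 + q^4)·(1 + q + q^2 + q^4); the count is [q^3].
(1 + q^3) has coefficients 1,0,0,1 for degrees 0…3.
(1 + q^3 + q^5) has coefficients 1,0,0,1 for degrees 0…3.
Multiplying by (q + q^2 + q^3 + q^4) gives running coefficients 0,1,1,1 for degrees 0…3.
Finally multiplying by (1 + q + q^2 + q^4), the product of all factors after the first has coefficients 0,1,2,3 for degrees 0…3.
[q^3] = 1·3 + 1·0 = 3.

3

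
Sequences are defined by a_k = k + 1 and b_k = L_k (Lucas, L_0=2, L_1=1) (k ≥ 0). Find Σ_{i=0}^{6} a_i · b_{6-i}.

112

The convolution is the t^6 coefficient of A(t)B(t).
Σ = 1·18 + 2·11 + 3·7 + 4·4 + 5·3 + 6·1 + 7·2 = 112.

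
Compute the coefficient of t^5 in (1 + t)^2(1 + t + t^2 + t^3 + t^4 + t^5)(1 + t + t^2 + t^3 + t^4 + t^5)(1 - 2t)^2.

(1 + t)^2 has coefficients 1,2,1 for degrees 0…2.
(1 + t + t^2 + t^3 + t^4 + t^5) has coefficients 1,1,1,1,1,1 for degrees 0…5.
Multiplying by (1 + t + t^2 + t^3 + t^4 + t^5) gives running coefficients 1,2,3,4,5,6 for degrees 0…5.
Finally multiplying by (1 - 2t)^2, the product of all factors after the first has coefficients 1,-2,-1,0,1,2 for degrees 0…5.
[t^5] = 1·2 + 2·1 + 1·0 = 4.

4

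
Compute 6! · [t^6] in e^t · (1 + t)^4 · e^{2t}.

37341

The EGF product rule gives c_6 = Σ_{k_1+k_2+k_3=6} C(6; k_1,k_2,k_3) · ∏ g_i(k_i), where e^t gives (1)^k; (1+t)^4 gives the falling factorial (4)_k; e^{2t} gives (2)^k.
g_1(k) for k = 0…6: 1, 1, 1, 1, 1, 1, 1.
g_2(k) for k = 0…6: 1, 4, 12, 24, 24, 0, 0.
g_3(k) for k = 0…6: 1, 2, 4, 8, 16, 32, 64.
First combine the last two factors: h(k) = Σ_j C(k,j)·g_2(j)·g_3(k−j) for k = 0…6: 1, 6, 32, 152, 648, 2512, 8992.
c_6 = Σ_k C(6,k)·g_1(k)·h(6−k) = 1·1·8992 + 6·1·2512 + 15·1·648 + 20·1·152 + 15·1·32 + 6·1·6 + 1·1·1 = 8992 + 15072 + 9720 + 3040 + 480 + 36 + 1 = 37341.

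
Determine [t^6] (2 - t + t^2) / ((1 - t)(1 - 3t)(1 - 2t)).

5385

The denominator gives the recurrence a_n = 6a_(n−1) − 11a_(n−2) + 6a_(n−3) for n ≥ 3; the numerator fixes a_0 = 2, a_1 = 11, a_2 = 45.
Iterating: 2, 11, 45, 161, 537, 1721, 5385, so a_6 = 5385.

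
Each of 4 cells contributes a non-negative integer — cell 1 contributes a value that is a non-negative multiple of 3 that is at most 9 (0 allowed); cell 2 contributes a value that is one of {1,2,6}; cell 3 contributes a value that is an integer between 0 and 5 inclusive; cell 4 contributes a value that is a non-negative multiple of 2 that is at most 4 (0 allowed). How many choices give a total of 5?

7

The generating function for the choices is (1 + t^3 + t^6 + t^9)·(t + t^2 + t^6)·(1 + t + t^2 + t^3 + t^4 + t^5)·(1 + t^2 + t^4); the count is [t^5].
(1 + t^3 + t^6 + t^9) has coefficients 1,0,0,1,0,0 for degrees 0…5.
(t + t^2 + t^6) has coefficients 0,1,1,0,0,0 for degrees 0…5.
Multiplying by (1 + t + t^2 + t^3 + t^4 + t^5) gives running coefficients 0,1,2,2,2,2 for degrees 0…5.
Finally multiplying by (1 + t^2 + t^4), the product of all factors after the first has coefficients 0,1,2,3,4,5 for degrees 0…5.
[t^5] = 1·5 + 1·2 = 7.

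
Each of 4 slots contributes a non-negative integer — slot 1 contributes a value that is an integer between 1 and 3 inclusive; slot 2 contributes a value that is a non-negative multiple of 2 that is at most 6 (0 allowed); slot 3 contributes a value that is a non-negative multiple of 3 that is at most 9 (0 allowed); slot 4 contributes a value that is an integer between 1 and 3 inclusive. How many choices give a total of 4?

The generating function for the choices is (q + q^2 + q^3)·(1 + q^2 + q^4 + q^6)·(1 + q^3 + q^6 + q^9)·(q + q^2 + q^3); the count is [q^4].
(q + q^2 + q^3) has coefficients 0,1,1,1 for degrees 0…3.
(1 + q^2 + q^4 + q^6) has coefficients 1,0,1,0,1 for degrees 0…4.
Multiplying by (1 + q^3 + q^6 + q^9) gives running coefficients 1,0,1,1,1 for degrees 0…4.
Finally multiplying by (q + q^2 + q^3), the product of all factors after the first has coefficients 0,1,1,2,2 for degrees 0…4.
[q^4] = 1·2 + 1·1 + 1·1 = 4.

4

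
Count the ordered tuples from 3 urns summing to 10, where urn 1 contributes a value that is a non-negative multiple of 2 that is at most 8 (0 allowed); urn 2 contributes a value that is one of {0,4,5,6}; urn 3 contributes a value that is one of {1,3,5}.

3

The generating function for the choices is (1 + q² + q⁴ + q⁶ + q⁸)·(1 + q⁴ + q⁵ + q⁶)·(q + q³ + q⁵); the count is [q¹⁰].
(1 + q² + q⁴ + q⁶ + q⁸) has coefficients 1,0,1,0,1,0,1,0,1 for degrees 0…8.
(1 + q⁴ + q⁵ + q⁶) has coefficients 1,0,0,0,1,1,1,0,0,0,0 for degrees 0…10.
Finally multiplying by (q + q³ + q⁵), the product of all factors after the first has coefficients 0,1,0,1,0,2,1,2,1,2,1 for degrees 0…10.
[q¹⁰] = 1·1 + 1·1 + 1·1 + 1·0 + 1·0 = 3.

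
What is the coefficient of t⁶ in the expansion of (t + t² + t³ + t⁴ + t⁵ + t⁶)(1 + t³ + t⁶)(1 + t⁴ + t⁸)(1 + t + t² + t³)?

(t + t² + t³ + t⁴ + t⁵ + t⁶) has coefficients 0,1,1,1,1,1,1 for degrees 0…6.
(1 + t³ + t⁶) has coefficients 1,0,0,1,0,0,1 for degrees 0…6.
Multiplying by (1 + t⁴ + t⁸) gives running coefficients 1,0,0,1,1,0,1 for degrees 0…6.
Finally multiplying by (1 + t + t² + t³), the product of all factors after the first has coefficients 1,1,1,2,2,2,3 for degrees 0…6.
[t⁶] = 1·2 + 1·2 + 1·2 + 1·1 + 1·1 + 1·1 = 9.

9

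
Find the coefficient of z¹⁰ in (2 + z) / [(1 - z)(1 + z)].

2

The denominator gives the recurrence a_n = a_(n−2) for n ≥ 3; the numerator fixes a_0 = 2, a_1 = 1, a_2 = 2.
Iterating: 2, 1, 2, 1, 2, 1, 2, 1, 2, 1, 2, so a_10 = 2.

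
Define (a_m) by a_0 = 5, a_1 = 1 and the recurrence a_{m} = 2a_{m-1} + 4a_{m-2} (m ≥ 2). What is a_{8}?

19328

The ordinary generating function has denominator 1 - 2q - 4q^2.
Iterating the recurrence: a_0,…,a_{8} = 5, 1, 22, 48, 184, 560, 1856, 5952, 19328.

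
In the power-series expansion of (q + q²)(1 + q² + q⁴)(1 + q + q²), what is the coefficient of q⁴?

3

(q + q²) has coefficients 0,1,1 for degrees 0…2.
(1 + q² + q⁴) has coefficients 1,0,1,0,1 for degrees 0…4.
Finally multiplying by (1 + q + q²), the product of all factors after the first has coefficients 1,1,2,1,2 for degrees 0…4.
[q⁴] = 1·1 + 1·2 = 3.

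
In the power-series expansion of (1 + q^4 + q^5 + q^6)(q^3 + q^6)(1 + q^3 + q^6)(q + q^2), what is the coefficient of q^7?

(1 + q^4 + q^5 + q^6) has coefficients 1,0,0,0,1,1,1 for degrees 0…6.
(q^3 + q^6) has coefficients 0,0,0,1,0,0,1,0 for degrees 0…7.
Multiplying by (1 + q^3 + q^6) gives running coefficients 0,0,0,1,0,0,2,0 for degrees 0…7.
Finally multiplying by (q + q^2), the product of all factors after the first has coefficients 0,0,0,0,1,1,0,2 for degrees 0…7.
[q^7] = 1·2 + 1·0 + 1·0 + 1·0 = 2.

2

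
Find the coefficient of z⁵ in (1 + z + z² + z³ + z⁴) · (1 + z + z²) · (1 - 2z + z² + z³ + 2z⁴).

6

(1 + z + z² + z³ + z⁴) has coefficients 1,1,1,1,1 for degrees 0…4.
(1 + z + z²) has coefficients 1,1,1,0,0,0 for degrees 0…5.
Finally multiplying by (1 - 2z + z² + z³ + 2z⁴), the product of all factors after the first has coefficients 1,-1,0,0,4,3 for degrees 0…5.
[z⁵] = 1·3 + 1·4 + 1·0 + 1·0 + 1·(-1) = 6.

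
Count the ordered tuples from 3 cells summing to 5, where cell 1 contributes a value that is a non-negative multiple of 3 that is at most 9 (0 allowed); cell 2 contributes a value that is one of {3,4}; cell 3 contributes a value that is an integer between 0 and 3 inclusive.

The generating function for the choices is (1 + q³ + q⁶ + q⁹)·(q³ + q⁴)·(1 + q + q² + q³); the count is [q⁵].
(1 + q³ + q⁶ + q⁹) has coefficients 1,0,0,1,0,0 for degrees 0…5.
(q³ + q⁴) has coefficients 0,0,0,1,1,0 for degrees 0…5.
Finally multiplying by (1 + q + q² + q³), the product of all factors after the first has coefficients 0,0,0,1,2,2 for degrees 0…5.
[q⁵] = 1·2 + 1·0 = 2.

2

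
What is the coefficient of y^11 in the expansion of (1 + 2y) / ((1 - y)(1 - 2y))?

8189

Partial fractions give a closed form: a_n = (-3)·1^n + (4)·2^n.
At n = 11: a_11 = 8189.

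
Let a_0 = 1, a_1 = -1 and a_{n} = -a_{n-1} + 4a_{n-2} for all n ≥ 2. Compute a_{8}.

The ordinary generating function has denominator 1 + t - 4t^2.
Iterating the recurrence: a_0,…,a_{8} = 1, -1, 5, -9, 29, -65, 181, -441, 1165.

1165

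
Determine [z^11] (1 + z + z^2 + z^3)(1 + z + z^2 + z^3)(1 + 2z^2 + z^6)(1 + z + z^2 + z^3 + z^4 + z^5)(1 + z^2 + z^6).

(1 + z + z^2 + z^3) has coefficients 1,1,1,1 for degrees 0…3.
(1 + z + z^2 + z^3) has coefficients 1,1,1,1,0,0,0,0,0,0,0,0 for degrees 0…11.
Multiplying by (1 + 2z^2 + z^6) gives running coefficients 1,1,3,3,2,2,1,1,1,1,0,0 for degrees 0…11.
Multiplying by (1 + z + z^2 + z^3 + z^4 + z^5) gives running coefficients 1,2,5,8,10,12,12,12,10,8,6,4 for degrees 0…11.
Finally multiplying by (1 + z^2 + z^6), the product of all factors after the first has coefficients 1,2,6,10,15,20,23,26,27,28,26,24 for degrees 0…11.
[z^11] = 1·24 + 1·26 + 1·28 + 1·27 = 105.

105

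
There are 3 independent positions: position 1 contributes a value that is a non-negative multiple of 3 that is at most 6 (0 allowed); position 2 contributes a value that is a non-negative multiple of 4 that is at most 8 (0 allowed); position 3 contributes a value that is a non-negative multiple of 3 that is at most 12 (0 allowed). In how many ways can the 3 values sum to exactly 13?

The generating function for the choices is (1 + z³ + z⁶)·(1 + z⁴ + z⁸)·(1 + z³ + z⁶ + z⁹ + z¹²); the count is [z¹³].
(1 + z³ + z⁶) has coefficients 1,0,0,1,0,0,1 for degrees 0…6.
(1 + z⁴ + z⁸) has coefficients 1,0,0,0,1,0,0,0,1,0,0,0,0,0 for degrees 0…13.
Finally multiplying by (1 + z³ + z⁶ + z⁹ + z¹²), the product of all factors after the first has coefficients 1,0,0,1,1,0,1,1,1,1,1,1,1,1 for degrees 0…13.
[z¹³] = 1·1 + 1·1 + 1·1 = 3.

3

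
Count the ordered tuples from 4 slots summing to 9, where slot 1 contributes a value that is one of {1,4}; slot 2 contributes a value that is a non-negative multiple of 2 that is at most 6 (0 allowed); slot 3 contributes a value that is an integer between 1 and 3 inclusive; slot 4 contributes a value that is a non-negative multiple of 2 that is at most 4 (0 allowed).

The generating function for the choices is (q + q^4)·(1 + q^2 + q^4 + q^6)·(q + q^2 + q^3)·(1 + q^2 + q^4); the count is [q^9].
(q + q^4) has coefficients 0,1,0,0,1 for degrees 0…4.
(1 + q^2 + q^4 + q^6) has coefficients 1,0,1,0,1,0,1,0,0,0 for degrees 0…9.
Multiplying by (q + q^2 + q^3) gives running coefficients 0,1,1,2,1,2,1,2,1,1 for degrees 0…9.
Finally multiplying by (1 + q^2 + q^4), the product of all factors after the first has coefficients 0,1,1,3,2,5,3,6,3,5 for degrees 0…9.
[q^9] = 1·3 + 1·5 = 8.

8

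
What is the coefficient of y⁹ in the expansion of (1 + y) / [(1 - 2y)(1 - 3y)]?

The denominator gives the recurrence a_n = 5a_(n−1) − 6a_(n−2) for n ≥ 3; the numerator fixes a_0 = 1, a_1 = 6, a_2 = 24.
Iterating: 1, 6, 24, 84, 276, 876, 2724, 8364, 25476, 77196, so a_9 = 77196.

77196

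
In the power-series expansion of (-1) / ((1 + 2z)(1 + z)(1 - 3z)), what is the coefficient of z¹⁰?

Partial fractions give a closed form: a_n = (-4/5)·(-2)^n + (1/4)·(-1)^n + (-9/20)·3^n.
At n = 10: a_10 = -27391.

-27391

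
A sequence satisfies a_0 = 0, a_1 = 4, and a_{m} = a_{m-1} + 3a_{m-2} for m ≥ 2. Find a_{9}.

The ordinary generating function has denominator 1 - y - 3y^2.
Iterating the recurrence: a_0,…,a_{9} = 0, 4, 4, 16, 28, 76, 160, 388, 868, 2032.

2032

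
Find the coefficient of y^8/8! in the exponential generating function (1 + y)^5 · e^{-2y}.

4096

The EGF product rule gives c_8 = Σ_{k_1+k_2=8} C(8; k_1,k_2) · ∏ g_i(k_i), where (1+y)^5 gives the falling factorial (5)_k; e^{-2y} gives (-2)^k.
g_1(k) for k = 0…8: 1, 5, 20, 60, 120, 120, 0, 0, 0.
g_2(k) for k = 0…8: 1, -2, 4, -8, 16, -32, 64, -128, 256.
c_8 = Σ_k C(8,k)·g_1(k)·g_2(8−k) = 1·1·256 + 8·5·(-128) + 28·20·64 + 56·60·(-32) + 70·120·16 + 56·120·(-8) = 256 − 5120 + 35840 − 107520 + 134400 − 53760 = 4096.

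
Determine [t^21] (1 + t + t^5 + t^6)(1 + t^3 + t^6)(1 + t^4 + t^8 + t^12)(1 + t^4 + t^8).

6

(1 + t + t^5 + t^6) has coefficients 1,1,0,0,0,1,1 for degrees 0…6.
(1 + t^3 + t^6) has coefficients 1,0,0,1,0,0,1,0,0,0,0,0,0,0,0,0,0,0,0,0,0,0 for degrees 0…21.
Multiplying by (1 + t^4 + t^8 + t^12) gives running coefficients 1,0,0,1,1,0,1,1,1,0,1,1,1,0,1,1,0,0,1,0,0,0 for degrees 0…21.
Finally multiplying by (1 + t^4 + t^8), the product of all factors after the first has coefficients 1,0,0,1,2,0,1,2,3,0,2,3,3,0,3,3,2,0,3,2,1,0 for degrees 0…21.
[t^21] = 1·0 + 1·1 + 1·2 + 1·3 = 6.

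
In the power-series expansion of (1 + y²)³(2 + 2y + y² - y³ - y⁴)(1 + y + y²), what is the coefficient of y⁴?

(1 + y²)³ has coefficients 1,0,3,0,3 for degrees 0…4.
(2 + 2y + y² - y³ - y⁴) has coefficients 2,2,1,-1,-1 for degrees 0…4.
Finally multiplying by (1 + y + y²), the product of all factors after the first has coefficients 2,4,5,2,-1 for degrees 0…4.
[y⁴] = 1·(-1) + 3·5 + 3·2 = 20.

20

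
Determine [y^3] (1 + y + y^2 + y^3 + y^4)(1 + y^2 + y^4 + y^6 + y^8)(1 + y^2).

(1 + y + y^2 + y^3 + y^4) has coefficients 1,1,1,1 for degrees 0…3.
(1 + y^2 + y^4 + y^6 + y^8) has coefficients 1,0,1,0 for degrees 0…3.
Finally multiplying by (1 + y^2), the product of all factors after the first has coefficients 1,0,2,0 for degrees 0…3.
[y^3] = 1·0 + 1·2 + 1·0 + 1·1 = 3.

3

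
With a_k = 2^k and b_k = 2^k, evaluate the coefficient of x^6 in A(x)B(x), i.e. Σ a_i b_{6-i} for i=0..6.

448

This is [x^6] in the product of the two ordinary generating functions.
Σ = 1·64 + 2·32 + 4·16 + 8·8 + 16·4 + 32·2 + 64·1 = 448.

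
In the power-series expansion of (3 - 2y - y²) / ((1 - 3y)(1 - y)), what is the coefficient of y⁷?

7290

The denominator gives the recurrence a_n = 4a_(n−1) − 3a_(n−2) for n ≥ 3; the numerator fixes a_0 = 3, a_1 = 10, a_2 = 30.
Iterating: 3, 10, 30, 90, 270, 810, 2430, 7290, so a_7 = 7290.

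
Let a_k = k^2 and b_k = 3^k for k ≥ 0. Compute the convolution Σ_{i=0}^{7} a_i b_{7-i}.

Write out a_i and b_{7-i} for i = 0,…,7 and sum the products.
Σ = 0·2187 + 1·729 + 4·243 + 9·81 + 16·27 + 25·9 + 36·3 + 49·1 = 3244.

3244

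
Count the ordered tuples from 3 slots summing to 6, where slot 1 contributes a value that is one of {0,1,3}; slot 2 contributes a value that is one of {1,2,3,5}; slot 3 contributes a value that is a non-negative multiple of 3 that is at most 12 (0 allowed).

The generating function for the choices is (1 + x + x³)·(x + x² + x³ + x⁵)·(1 + x³ + x⁶ + x⁹ + x¹²); the count is [x⁶].
(1 + x + x³) has coefficients 1,1,0,1 for degrees 0…3.
(x + x² + x³ + x⁵) has coefficients 0,1,1,1,0,1,0 for degrees 0…6.
Finally multiplying by (1 + x³ + x⁶ + x⁹ + x¹²), the product of all factors after the first has coefficients 0,1,1,1,1,2,1 for degrees 0…6.
[x⁶] = 1·1 + 1·2 + 1·1 = 4.

4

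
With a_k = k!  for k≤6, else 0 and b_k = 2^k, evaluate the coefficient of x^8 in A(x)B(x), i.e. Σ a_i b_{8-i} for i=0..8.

Write out a_i and b_{8-i} for i = 0,…,8 and sum the products.
Σ = 1·256 + 1·128 + 2·64 + 6·32 + 24·16 + 120·8 + 720·4 + 0·2 + 0·1 = 4928.

4928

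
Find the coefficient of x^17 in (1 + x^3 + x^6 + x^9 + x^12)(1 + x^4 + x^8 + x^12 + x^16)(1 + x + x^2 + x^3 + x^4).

(1 + x^3 + x^6 + x^9 + x^12) has coefficients 1,0,0,1,0,0,1,0,0,1,0,0,1 for degrees 0…12.
(1 + x^4 + x^8 + x^12 + x^16) has coefficients 1,0,0,0,1,0,0,0,1,0,0,0,1,0,0,0,1,0 for degrees 0…17.
Finally multiplying by (1 + x + x^2 + x^3 + x^4), the product of all factors after the first has coefficients 1,1,1,1,2,1,1,1,2,1,1,1,2,1,1,1,2,1 for degrees 0…17.
[x^17] = 1·1 + 1·1 + 1·1 + 1·2 + 1·1 = 6.

6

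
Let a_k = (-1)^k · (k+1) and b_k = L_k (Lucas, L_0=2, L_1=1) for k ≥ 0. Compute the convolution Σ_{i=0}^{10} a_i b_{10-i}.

This is [x^10] in the product of the two ordinary generating functions.
Σ = 1·123 − 2·76 + 3·47 − 4·29 + 5·18 − 6·11 + 7·7 − 8·4 + 9·3 − 10·1 + 11·2 = 76.

76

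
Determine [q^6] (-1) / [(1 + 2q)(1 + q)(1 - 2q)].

Partial fractions give a closed form: a_n = (-1)·(-2)^n + (1/3)·(-1)^n + (-1/3)·2^n.
At n = 6: a_6 = -85.

-85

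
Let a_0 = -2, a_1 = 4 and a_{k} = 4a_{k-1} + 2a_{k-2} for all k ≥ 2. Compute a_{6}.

The ordinary generating function has denominator 1 - 4y - 2y^2.
Iterating the recurrence: a_0,…,a_{6} = -2, 4, 12, 56, 248, 1104, 4912.

4912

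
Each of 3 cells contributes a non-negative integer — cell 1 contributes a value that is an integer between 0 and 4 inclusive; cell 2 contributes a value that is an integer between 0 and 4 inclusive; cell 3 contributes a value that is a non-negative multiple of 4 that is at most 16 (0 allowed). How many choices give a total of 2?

The generating function for the choices is (1 + x + x^2 + x^3 + x^4)·(1 + x + x^2 + x^3 + x^4)·(1 + x^4 + x^8 + x^12 + x^16); the count is [x^2].
(1 + x + x^2 + x^3 + x^4) has coefficients 1,1,1 for degrees 0…2.
(1 + x + x^2 + x^3 + x^4) has coefficients 1,1,1 for degrees 0…2.
Finally multiplying by (1 + x^4 + x^8 + x^12 + x^16), the product of all factors after the first has coefficients 1,1,1 for degrees 0…2.
[x^2] = 1·1 + 1·1 + 1·1 = 3.

3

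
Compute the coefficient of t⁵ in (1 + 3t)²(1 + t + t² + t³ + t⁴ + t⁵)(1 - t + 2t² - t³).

16

(1 + 3t)² has coefficients 1,6,9 for degrees 0…2.
(1 + t + t² + t³ + t⁴ + t⁵) has coefficients 1,1,1,1,1,1 for degrees 0…5.
Finally multiplying by (1 - t + 2t² - t³), the product of all factors after the first has coefficients 1,0,2,1,1,1 for degrees 0…5.
[t⁵] = 1·1 + 6·1 + 9·1 = 16.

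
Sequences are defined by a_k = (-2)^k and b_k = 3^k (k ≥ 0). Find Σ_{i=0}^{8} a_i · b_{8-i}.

4039

The convolution is the x^8 coefficient of A(x)B(x).
Σ = 1·6561 − 2·2187 + 4·729 − 8·243 + 16·81 − 32·27 + 64·9 − 128·3 + 256·1 = 4039.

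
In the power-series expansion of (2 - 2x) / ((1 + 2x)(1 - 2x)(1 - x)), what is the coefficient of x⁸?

512

Partial fractions give a closed form: a_n = (1)·(-2)^n + (1)·2^n.
At n = 8: a_8 = 512.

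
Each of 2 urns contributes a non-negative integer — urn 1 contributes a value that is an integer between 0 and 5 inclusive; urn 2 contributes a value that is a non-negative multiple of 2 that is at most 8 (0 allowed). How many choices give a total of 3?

The generating function for the choices is (1 + t + t^2 + t^3 + t^4 + t^5)·(1 + t^2 + t^4 + t^6 + t^8); the count is [t^3].
(1 + t + t^2 + t^3 + t^4 + t^5) has coefficients 1,1,1,1 for degrees 0…3.
(1 + t^2 + t^4 + t^6 + t^8) has coefficients 1,0,1,0 for degrees 0…3.
[t^3] = 1·0 + 1·1 + 1·0 + 1·1 = 2.

2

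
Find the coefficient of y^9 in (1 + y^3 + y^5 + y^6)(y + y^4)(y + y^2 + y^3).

3

(1 + y^3 + y^5 + y^6) has coefficients 1,0,0,1,0,1,1 for degrees 0…6.
(y + y^4) has coefficients 0,1,0,0,1,0,0,0,0,0 for degrees 0…9.
Finally multiplying by (y + y^2 + y^3), the product of all factors after the first has coefficients 0,0,1,1,1,1,1,1,0,0 for degrees 0…9.
[y^9] = 1·0 + 1·1 + 1·1 + 1·1 = 3.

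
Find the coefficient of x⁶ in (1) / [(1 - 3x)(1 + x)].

547

Partial fractions give a closed form: a_n = (3/4)·3^n + (1/4)·(-1)^n.
At n = 6: a_6 = 547.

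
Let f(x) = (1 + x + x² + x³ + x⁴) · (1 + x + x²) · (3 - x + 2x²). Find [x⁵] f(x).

(1 + x + x² + x³ + x⁴) has coefficients 1,1,1,1,1 for degrees 0…4.
(1 + x + x²) has coefficients 1,1,1,0,0,0 for degrees 0…5.
Finally multiplying by (3 - x + 2x²), the product of all factors after the first has coefficients 3,2,4,1,2,0 for degrees 0…5.
[x⁵] = 1·0 + 1·2 + 1·1 + 1·4 + 1·2 = 9.

9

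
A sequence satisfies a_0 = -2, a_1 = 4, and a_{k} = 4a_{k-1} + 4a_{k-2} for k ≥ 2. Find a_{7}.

The ordinary generating function has denominator 1 - 4q - 4q^2.
Iterating the recurrence: a_0,…,a_{7} = -2, 4, 8, 48, 224, 1088, 5248, 25344.

25344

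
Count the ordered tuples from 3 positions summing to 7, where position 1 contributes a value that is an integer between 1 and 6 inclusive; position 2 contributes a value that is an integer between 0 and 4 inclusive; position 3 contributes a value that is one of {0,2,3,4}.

The generating function for the choices is (q + q^2 + q^3 + q^4 + q^5 + q^6)·(1 + q + q^2 + q^3 + q^4)·(1 + q^2 + q^3 + q^4); the count is [q^7].
(q + q^2 + q^3 + q^4 + q^5 + q^6) has coefficients 0,1,1,1,1,1,1 for degrees 0…6.
(1 + q + q^2 + q^3 + q^4) has coefficients 1,1,1,1,1,0,0,0 for degrees 0…7.
Finally multiplying by (1 + q^2 + q^3 + q^4), the product of all factors after the first has coefficients 1,1,2,3,4,3,3,2 for degrees 0…7.
[q^7] = 1·3 + 1·3 + 1·4 + 1·3 + 1·2 + 1·1 = 16.

16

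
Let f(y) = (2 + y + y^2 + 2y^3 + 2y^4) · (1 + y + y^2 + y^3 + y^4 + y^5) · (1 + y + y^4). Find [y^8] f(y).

17

(2 + y + y^2 + 2y^3 + 2y^4) has coefficients 2,1,1,2,2 for degrees 0…4.
(1 + y + y^2 + y^3 + y^4 + y^5) has coefficients 1,1,1,1,1,1,0,0,0 for degrees 0…8.
Finally multiplying by (1 + y + y^4), the product of all factors after the first has coefficients 1,2,2,2,3,3,2,1,1 for degrees 0…8.
[y^8] = 2·1 + 1·1 + 1·2 + 2·3 + 2·3 = 17.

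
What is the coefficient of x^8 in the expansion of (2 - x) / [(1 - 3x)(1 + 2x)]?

The denominator gives the recurrence a_n = a_(n−1) + 6a_(n−2) for n ≥ 2; the numerator fixes a_0 = 2, a_1 = 1.
Iterating: 2, 1, 13, 19, 97, 211, 793, 2059, 6817, so a_8 = 6817.

6817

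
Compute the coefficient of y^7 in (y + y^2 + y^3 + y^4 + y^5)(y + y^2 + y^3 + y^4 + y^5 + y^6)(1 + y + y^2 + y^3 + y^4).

19

(y + y^2 + y^3 + y^4 + y^5) has coefficients 0,1,1,1,1,1 for degrees 0…5.
(y + y^2 + y^3 + y^4 + y^5 + y^6) has coefficients 0,1,1,1,1,1,1,0 for degrees 0…7.
Finally multiplying by (1 + y + y^2 + y^3 + y^4), the product of all factors after the first has coefficients 0,1,2,3,4,5,5,4 for degrees 0…7.
[y^7] = 1·5 + 1·5 + 1·4 + 1·3 + 1·2 = 19.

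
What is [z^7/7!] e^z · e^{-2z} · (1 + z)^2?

The EGF product rule gives c_7 = Σ_{k_1+k_2+k_3=7} C(7; k_1,k_2,k_3) · ∏ g_i(k_i), where e^z gives (1)^k; e^{-2z} gives (-2)^k; (1+z)^2 gives the falling factorial (2)_k.
g_1(k) for k = 0…7: 1, 1, 1, 1, 1, 1, 1, 1.
g_2(k) for k = 0…7: 1, -2, 4, -8, 16, -32, 64, -128.
g_3(k) for k = 0…7: 1, 2, 2, 0, 0, 0, 0, 0.
First combine the last two factors: h(k) = Σ_j C(k,j)·g_2(j)·g_3(k−j) for k = 0…7: 1, 0, -2, 4, 0, -32, 160, -576.
c_7 = Σ_k C(7,k)·g_1(k)·h(7−k) = 1·1·(-576) + 7·1·160 + 21·1·(-32) + 35·1·4 + 21·1·(-2) + 1·1·1 = −576 + 1120 − 672 + 140 − 42 + 1 = -29.

-29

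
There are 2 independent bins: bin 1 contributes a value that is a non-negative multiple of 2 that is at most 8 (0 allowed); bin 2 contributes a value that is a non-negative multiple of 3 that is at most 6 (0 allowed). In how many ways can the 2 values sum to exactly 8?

2

The generating function for the choices is (1 + y^2 + y^4 + y^6 + y^8)·(1 + y^3 + y^6); the count is [y^8].
(1 + y^2 + y^4 + y^6 + y^8) has coefficients 1,0,1,0,1,0,1,0,1 for degrees 0…8.
(1 + y^3 + y^6) has coefficients 1,0,0,1,0,0,1,0,0 for degrees 0…8.
[y^8] = 1·0 + 1·1 + 1·0 + 1·0 + 1·1 = 2.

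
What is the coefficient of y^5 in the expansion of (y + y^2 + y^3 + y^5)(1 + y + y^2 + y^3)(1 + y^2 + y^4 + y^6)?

7

(y + y^2 + y^3 + y^5) has coefficients 0,1,1,1,0,1 for degrees 0…5.
(1 + y + y^2 + y^3) has coefficients 1,1,1,1,0,0 for degrees 0…5.
Finally multiplying by (1 + y^2 + y^4 + y^6), the product of all factors after the first has coefficients 1,1,2,2,2,2 for degrees 0…5.
[y^5] = 1·2 + 1·2 + 1·2 + 1·1 = 7.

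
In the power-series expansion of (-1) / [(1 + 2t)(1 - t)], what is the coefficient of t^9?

341

Partial fractions give a closed form: a_n = (-2/3)·(-2)^n + (-1/3)·1^n.
At n = 9: a_9 = 341.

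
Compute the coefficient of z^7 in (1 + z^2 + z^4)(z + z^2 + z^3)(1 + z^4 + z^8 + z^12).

(1 + z^2 + z^4) has coefficients 1,0,1,0,1 for degrees 0…4.
(z + z^2 + z^3) has coefficients 0,1,1,1,0,0,0,0 for degrees 0…7.
Finally multiplying by (1 + z^4 + z^8 + z^12), the product of all factors after the first has coefficients 0,1,1,1,0,1,1,1 for degrees 0…7.
[z^7] = 1·1 + 1·1 + 1·1 = 3.

3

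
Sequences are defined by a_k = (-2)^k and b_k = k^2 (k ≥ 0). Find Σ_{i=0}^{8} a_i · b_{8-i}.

Write out a_i and b_{8-i} for i = 0,…,8 and sum the products.
Σ = 1·64 − 2·49 + 4·36 − 8·25 + 16·16 − 32·9 + 64·4 − 128·1 + 256·0 = 6.

6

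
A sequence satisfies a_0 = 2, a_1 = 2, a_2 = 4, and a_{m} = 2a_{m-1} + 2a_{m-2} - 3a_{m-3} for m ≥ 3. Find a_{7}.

146

The ordinary generating function has denominator 1 - 2y - 2y^2 + 3y^3.
Iterating the recurrence: a_0,…,a_{7} = 2, 2, 4, 6, 14, 28, 66, 146.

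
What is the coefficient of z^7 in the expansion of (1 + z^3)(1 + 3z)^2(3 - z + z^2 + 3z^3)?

27

(1 + z^3) has coefficients 1,0,0,1 for degrees 0…3.
(1 + 3z)^2 has coefficients 1,6,9,0,0,0,0,0 for degrees 0…7.
Finally multiplying by (3 - z + z^2 + 3z^3), the product of all factors after the first has coefficients 3,17,22,0,27,27,0,0 for degrees 0…7.
[z^7] = 1·0 + 1·27 = 27.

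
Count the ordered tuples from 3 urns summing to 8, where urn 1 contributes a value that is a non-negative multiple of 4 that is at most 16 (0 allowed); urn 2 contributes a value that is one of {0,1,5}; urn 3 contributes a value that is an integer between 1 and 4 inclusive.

3

The generating function for the choices is (1 + t^4 + t^8 + t^12 + t^16)·(1 + t + t^5)·(t + t^2 + t^3 + t^4); the count is [t^8].
(1 + t^4 + t^8 + t^12 + t^16) has coefficients 1,0,0,0,1,0,0,0,1 for degrees 0…8.
(1 + t + t^5) has coefficients 1,1,0,0,0,1,0,0,0 for degrees 0…8.
Finally multiplying by (t + t^2 + t^3 + t^4), the product of all factors after the first has coefficients 0,1,2,2,2,1,1,1,1 for degrees 0…8.
[t^8] = 1·1 + 1·2 + 1·0 = 3.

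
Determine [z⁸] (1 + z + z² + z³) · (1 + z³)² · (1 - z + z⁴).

(1 + z + z² + z³) has coefficients 1,1,1,1 for degrees 0…3.
(1 + z³)² has coefficients 1,0,0,2,0,0,1,0,0 for degrees 0…8.
Finally multiplying by (1 - z + z⁴), the product of all factors after the first has coefficients 1,-1,0,2,-1,0,1,1,0 for degrees 0…8.
[z⁸] = 1·0 + 1·1 + 1·1 + 1·0 = 2.

2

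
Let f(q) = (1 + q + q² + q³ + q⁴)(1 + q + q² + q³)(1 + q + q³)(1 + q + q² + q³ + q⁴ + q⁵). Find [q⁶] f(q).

(1 + q + q² + q³ + q⁴) has coefficients 1,1,1,1,1 for degrees 0…4.
(1 + q + q² + q³) has coefficients 1,1,1,1,0,0,0 for degrees 0…6.
Multiplying by (1 + q + q³) gives running coefficients 1,2,2,3,2,1,1 for degrees 0…6.
Finally multiplying by (1 + q + q² + q³ + q⁴ + q⁵), the product of all factors after the first has coefficients 1,3,5,8,10,11,11 for degrees 0…6.
[q⁶] = 1·11 + 1·11 + 1·10 + 1·8 + 1·5 = 45.

45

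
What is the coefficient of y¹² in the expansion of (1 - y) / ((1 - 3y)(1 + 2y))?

The denominator gives the recurrence a_n = a_(n−1) + 6a_(n−2) for n ≥ 3; the numerator fixes a_0 = 1, a_1 = 0, a_2 = 6.
Iterating: 1, 0, 6, 6, 42, 78, 330, 798, 2778, 7566, 24234, 69630, 215034, so a_12 = 215034.

215034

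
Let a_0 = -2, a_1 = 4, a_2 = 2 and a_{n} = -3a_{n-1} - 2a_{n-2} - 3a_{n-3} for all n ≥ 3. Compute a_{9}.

The ordinary generating function has denominator 1 + 3z + 2z^2 + 3z^3.
Iterating the recurrence: a_0,…,a_{9} = -2, 4, 2, -8, 8, -14, 50, -146, 380, -998.

-998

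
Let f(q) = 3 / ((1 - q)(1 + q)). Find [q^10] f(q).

Partial fractions give a closed form: a_n = (3/2)·1^n + (3/2)·(-1)^n.
At n = 10: a_10 = 3.

3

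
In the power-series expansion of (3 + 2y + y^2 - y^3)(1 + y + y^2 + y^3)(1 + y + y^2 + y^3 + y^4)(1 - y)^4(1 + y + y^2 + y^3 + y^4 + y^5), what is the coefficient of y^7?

4

(3 + 2y + y^2 - y^3) has coefficients 3,2,1,-1 for degrees 0…3.
(1 + y + y^2 + y^3) has coefficients 1,1,1,1,0,0,0,0 for degrees 0…7.
Multiplying by (1 + y + y^2 + y^3 + y^4) gives running coefficients 1,2,3,4,4,3,2,1 for degrees 0…7.
Multiplying by (1 - y)^4 gives running coefficients 1,-2,1,0,-1,1,1,-1 for degrees 0…7.
Finally multiplying by (1 + y + y^2 + y^3 + y^4 + y^5), the product of all factors after the first has coefficients 1,-1,0,0,-1,0,0,1 for degrees 0…7.
[y^7] = 3·1 + 2·0 + 1·0 − 1·(-1) = 4.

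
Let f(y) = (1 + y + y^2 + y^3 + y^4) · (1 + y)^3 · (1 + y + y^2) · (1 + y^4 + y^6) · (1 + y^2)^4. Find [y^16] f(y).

(1 + y + y^2 + y^3 + y^4) has coefficients 1,1,1,1,1 for degrees 0…4.
(1 + y)^3 has coefficients 1,3,3,1,0,0,0,0,0,0,0,0,0,0,0,0,0 for degrees 0…16.
Multiplying by (1 + y + y^2) gives running coefficients 1,4,7,7,4,1,0,0,0,0,0,0,0,0,0,0,0 for degrees 0…16.
Multiplying by (1 + y^4 + y^6) gives running coefficients 1,4,7,7,5,5,8,11,11,8,4,1,0,0,0,0,0 for degrees 0…16.
Finally multiplying by (1 + y^2)^4, the product of all factors after the first has coefficients 1,4,11,23,39,57,74,89,102,114,123,126,119,101,76,49,27 for degrees 0…16.
[y^16] = 1·27 + 1·49 + 1·76 + 1·101 + 1·119 = 372.

372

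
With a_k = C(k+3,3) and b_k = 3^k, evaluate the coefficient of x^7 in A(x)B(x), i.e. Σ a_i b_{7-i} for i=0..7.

10974

This is [x^7] in the product of the two ordinary generating functions.
Σ = 1·2187 + 4·729 + 10·243 + 20·81 + 35·27 + 56·9 + 84·3 + 120·1 = 10974.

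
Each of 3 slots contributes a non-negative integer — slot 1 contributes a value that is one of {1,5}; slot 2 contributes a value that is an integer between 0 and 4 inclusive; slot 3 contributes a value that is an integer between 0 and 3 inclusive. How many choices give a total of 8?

5

The generating function for the choices is (x + x^5)·(1 + x + x^2 + x^3 + x^4)·(1 + x + x^2 + x^3); the count is [x^8].
(x + x^5) has coefficients 0,1,0,0,0,1 for degrees 0…5.
(1 + x + x^2 + x^3 + x^4) has coefficients 1,1,1,1,1,0,0,0,0 for degrees 0…8.
Finally multiplying by (1 + x + x^2 + x^3), the product of all factors after the first has coefficients 1,2,3,4,4,3,2,1,0 for degrees 0…8.
[x^8] = 1·1 + 1·4 = 5.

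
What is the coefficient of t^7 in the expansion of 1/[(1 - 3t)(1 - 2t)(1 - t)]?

9330

Partial fractions give a closed form: a_n = (9/2)·3^n + (-4)·2^n + (1/2)·1^n.
At n = 7: a_7 = 9330.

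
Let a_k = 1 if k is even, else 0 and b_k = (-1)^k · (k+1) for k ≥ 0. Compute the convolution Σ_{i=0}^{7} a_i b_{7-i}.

-20

This is [x^7] in the product of the two ordinary generating functions.
Σ = 1·(-8) + 0·7 + 1·(-6) + 0·5 + 1·(-4) + 0·3 + 1·(-2) + 0·1 = -20.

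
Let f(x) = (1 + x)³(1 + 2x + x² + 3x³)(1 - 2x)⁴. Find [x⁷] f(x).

-24

(1 + x)³ has coefficients 1,3,3,1 for degrees 0…3.
(1 + 2x + x² + 3x³) has coefficients 1,2,1,3,0,0,0,0 for degrees 0…7.
Finally multiplying by (1 - 2x)⁴, the product of all factors after the first has coefficients 1,-6,9,11,-48,72,-80,48 for degrees 0…7.
[x⁷] = 1·48 + 3·(-80) + 3·72 + 1·(-48) = -24.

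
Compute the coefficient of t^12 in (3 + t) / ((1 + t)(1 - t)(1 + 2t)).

13653

Partial fractions give a closed form: a_n = (-1)·(-1)^n + (2/3)·1^n + (10/3)·(-2)^n.
At n = 12: a_12 = 13653.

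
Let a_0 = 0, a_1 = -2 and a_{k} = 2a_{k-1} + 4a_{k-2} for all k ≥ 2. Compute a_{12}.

-589824

The ordinary generating function has denominator 1 - 2y - 4y^2.
Iterating the recurrence: a_0,…,a_{12} = 0, -2, -4, -16, -48, -160, -512, -1664, -5376, -17408, -56320, -182272, -589824.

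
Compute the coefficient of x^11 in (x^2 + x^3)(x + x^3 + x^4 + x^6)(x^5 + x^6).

3

(x^2 + x^3) has coefficients 0,0,1,1 for degrees 0…3.
(x + x^3 + x^4 + x^6) has coefficients 0,1,0,1,1,0,1,0,0,0,0,0 for degrees 0…11.
Finally multiplying by (x^5 + x^6), the product of all factors after the first has coefficients 0,0,0,0,0,0,1,1,1,2,1,1 for degrees 0…11.
[x^11] = 1·2 + 1·1 = 3.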